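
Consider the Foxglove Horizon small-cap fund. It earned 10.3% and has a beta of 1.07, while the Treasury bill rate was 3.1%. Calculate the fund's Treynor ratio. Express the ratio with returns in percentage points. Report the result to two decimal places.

6.73

Treynor = (Rp − Rf) / β = (10.3% − 3.1%) / 1.07 = 7.20 / 1.07 = 6.7290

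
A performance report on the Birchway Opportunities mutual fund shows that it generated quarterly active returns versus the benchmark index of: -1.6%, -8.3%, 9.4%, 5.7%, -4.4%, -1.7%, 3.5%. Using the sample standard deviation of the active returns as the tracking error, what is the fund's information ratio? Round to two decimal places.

0.06

μ = (-1.6 − 8.3 + 9.4 + 5.7 − 4.4 − 1.7 + 3.5) / 7 = 2.60 / 7 = 0.3714%
Σ(r − μ)² = 225.8343; sample σ = √(225.8343/6) = 6.1351%
IR = μ / tracking error = 0.3714 / 6.1351 = 0.0605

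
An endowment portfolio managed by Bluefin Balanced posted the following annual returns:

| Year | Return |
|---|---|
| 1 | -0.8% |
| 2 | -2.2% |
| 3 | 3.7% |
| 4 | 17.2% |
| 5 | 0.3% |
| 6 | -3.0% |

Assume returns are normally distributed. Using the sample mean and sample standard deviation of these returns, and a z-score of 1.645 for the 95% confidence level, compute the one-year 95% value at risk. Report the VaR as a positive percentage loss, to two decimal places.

Mean return r̄ = 15.20 / 6 = 2.5333%
Sample std dev = √[285.5933 / 5] = 7.5577%
VaR = −(r̄ − z·σ) = −(2.5333 − 1.645 × 7.5577) = −(-9.8991) = 9.8991%

9.90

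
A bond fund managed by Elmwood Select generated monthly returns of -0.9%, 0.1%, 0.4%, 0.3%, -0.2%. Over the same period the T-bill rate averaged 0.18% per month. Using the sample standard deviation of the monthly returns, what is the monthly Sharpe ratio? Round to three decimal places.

Mean return r̄ = -0.30 / 5 = -0.0600%
Σ(r − r̄)² = (-0.9 − (-0.0600))² + (0.1 − (-0.0600))² + (0.4 − (-0.0600))² + … = 1.0920
sample σ = √(1.0920 / 4) = √0.2730 = 0.5225%
Sharpe = (r̄ − rf) / σ = (-0.0600 − 0.18) / 0.5225 = -0.2400 / 0.5225 = -0.4593

-0.459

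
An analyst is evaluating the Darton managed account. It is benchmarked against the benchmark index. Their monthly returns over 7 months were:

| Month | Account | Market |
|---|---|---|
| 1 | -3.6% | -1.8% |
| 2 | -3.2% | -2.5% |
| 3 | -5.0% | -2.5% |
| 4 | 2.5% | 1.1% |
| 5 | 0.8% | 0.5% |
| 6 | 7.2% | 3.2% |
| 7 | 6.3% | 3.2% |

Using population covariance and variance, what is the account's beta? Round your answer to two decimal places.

r̄p = 0.7143%,  r̄m = 0.1714%
Cov = Σ(rp − r̄p)(rm − r̄m) / 7 = 10.3533
Var(rm) = Σ(rm − r̄m)² / 7 = 5.3535
β = Cov / Var = 10.3533 / 5.3535 = 1.9339

1.93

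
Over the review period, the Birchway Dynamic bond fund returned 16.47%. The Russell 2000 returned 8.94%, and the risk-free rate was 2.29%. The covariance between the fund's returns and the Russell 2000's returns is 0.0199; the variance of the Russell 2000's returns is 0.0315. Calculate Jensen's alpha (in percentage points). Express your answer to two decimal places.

β = Cov / Var = 0.0199 / 0.0315 = 0.6317
E[R] = Rf + β(Rm − Rf) = 2.29% + 0.6317 × (8.94% − 2.29%) = 6.4908%
α = Rp − E[R] = 16.47% − 6.4908% = 9.9792

9.98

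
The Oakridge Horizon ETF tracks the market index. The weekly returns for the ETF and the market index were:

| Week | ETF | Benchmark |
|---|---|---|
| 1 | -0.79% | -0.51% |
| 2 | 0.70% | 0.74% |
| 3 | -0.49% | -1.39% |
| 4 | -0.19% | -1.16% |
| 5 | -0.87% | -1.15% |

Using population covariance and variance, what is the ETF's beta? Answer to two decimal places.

0.56

r̄p = -0.3280%,  r̄m = -0.6940%
Cov = Σ(rp − r̄p)(rm − r̄m) / 5 = 0.3369
Var(rm) = Σ(rm − r̄m)² / 5 = 0.5999
β = Cov / Var = 0.3369 / 0.5999 = 0.5616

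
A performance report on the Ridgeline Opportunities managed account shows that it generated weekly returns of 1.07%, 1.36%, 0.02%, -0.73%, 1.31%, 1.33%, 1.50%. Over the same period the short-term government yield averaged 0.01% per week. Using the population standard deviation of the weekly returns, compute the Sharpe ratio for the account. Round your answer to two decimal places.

1.05

Mean return μ = 5.860 / 7 = 0.8371%
Σ(r − μ)² = (1.07 − 0.8371)² + (1.36 − 0.8371)² + (0.02 − 0.8371)² + … = 4.3571
σ = √[4.3571 / 7] = 0.7890%
Sharpe = (μ − rf) / σ = (0.8371 − 0.01) / 0.7890 = 0.8271 / 0.7890 = 1.0483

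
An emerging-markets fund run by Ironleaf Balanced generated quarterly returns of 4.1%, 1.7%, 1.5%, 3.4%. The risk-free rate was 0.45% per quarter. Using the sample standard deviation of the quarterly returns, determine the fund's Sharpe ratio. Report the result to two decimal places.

1.74

r̄ = (4.1 + 1.7 + 1.5 + 3.4) / 4 = 10.70 / 4 = 2.6750%
Sample std dev = √[4.8875 / 3] = 1.2764%
Sharpe = (r̄ − rf) / σ = (2.6750 − 0.45) / 1.2764 = 2.2250 / 1.2764 = 1.7432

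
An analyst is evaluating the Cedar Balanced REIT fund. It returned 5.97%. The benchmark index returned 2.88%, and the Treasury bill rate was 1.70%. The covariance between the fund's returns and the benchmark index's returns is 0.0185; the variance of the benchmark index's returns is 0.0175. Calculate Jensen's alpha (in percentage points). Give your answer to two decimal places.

β = Cov / Var = 0.0185 / 0.0175 = 1.0571
E[R] = Rf + β(Rm − Rf) = 1.70% + 1.0571 × (2.88% − 1.70%) = 2.9474%
α = Rp − E[R] = 5.97% − 2.9474% = 3.0226

3.02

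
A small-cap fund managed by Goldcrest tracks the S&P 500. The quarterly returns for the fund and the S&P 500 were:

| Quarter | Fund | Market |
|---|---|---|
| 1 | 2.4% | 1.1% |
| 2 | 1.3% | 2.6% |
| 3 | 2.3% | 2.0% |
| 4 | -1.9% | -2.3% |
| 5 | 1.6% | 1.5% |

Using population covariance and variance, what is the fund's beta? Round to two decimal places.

0.80

r̄p = 1.1400%,  r̄m = 0.9800%
Cov = Σ(rp − r̄p)(rm − r̄m) / 5 = 2.3608
Var(rm) = Σ(rm − r̄m)² / 5 = 2.9416
β = Cov / Var = 2.3608 / 2.9416 = 0.8026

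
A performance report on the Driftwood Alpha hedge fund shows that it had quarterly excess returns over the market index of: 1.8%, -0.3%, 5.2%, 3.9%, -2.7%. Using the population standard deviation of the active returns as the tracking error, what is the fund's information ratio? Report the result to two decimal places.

r̄ = (1.8 − 0.3 + 5.2 + 3.9 − 2.7) / 5 = 1.5800%
Population σ = √[Σ(r − r̄)² / 5] = √[40.3880 / 5] = √8.0776 = 2.8421%
IR = r̄ / tracking error = 1.5800 / 2.8421 = 0.5559

0.56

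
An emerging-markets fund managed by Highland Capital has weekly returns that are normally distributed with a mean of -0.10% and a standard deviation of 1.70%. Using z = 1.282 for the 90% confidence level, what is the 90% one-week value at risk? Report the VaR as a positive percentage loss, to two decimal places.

2.28

VaR (as % loss) = −(μ − z·σ) = −(-0.10% − 1.282 × 1.70%) = −(-2.2794%) = 2.2794%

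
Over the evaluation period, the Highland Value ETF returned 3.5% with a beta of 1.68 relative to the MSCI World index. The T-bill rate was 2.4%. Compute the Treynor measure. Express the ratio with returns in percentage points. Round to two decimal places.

0.65

Treynor = (Rp − Rf) / β = (3.5% − 2.4%) / 1.68 = 1.10 / 1.68 = 0.6548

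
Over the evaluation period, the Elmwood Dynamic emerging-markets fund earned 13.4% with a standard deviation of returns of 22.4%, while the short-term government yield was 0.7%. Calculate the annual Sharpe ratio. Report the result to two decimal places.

Sharpe = (Rp − Rf) / σp = (13.4% − 0.7%) / 22.4% = 12.70% / 22.4% = 0.5670

0.57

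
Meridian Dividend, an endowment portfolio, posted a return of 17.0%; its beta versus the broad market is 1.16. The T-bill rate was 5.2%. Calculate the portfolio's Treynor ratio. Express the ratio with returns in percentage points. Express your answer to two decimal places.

10.17

Treynor = (Rp − Rf) / β = (17.0% − 5.2%) / 1.16 = 11.80 / 1.16 = 10.1724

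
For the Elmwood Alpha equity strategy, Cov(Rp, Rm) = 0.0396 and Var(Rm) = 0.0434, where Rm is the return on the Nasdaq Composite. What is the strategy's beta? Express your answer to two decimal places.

β = Cov(Rp, Rm) / Var(Rm) = 0.0396 / 0.0434 = 0.9124

0.91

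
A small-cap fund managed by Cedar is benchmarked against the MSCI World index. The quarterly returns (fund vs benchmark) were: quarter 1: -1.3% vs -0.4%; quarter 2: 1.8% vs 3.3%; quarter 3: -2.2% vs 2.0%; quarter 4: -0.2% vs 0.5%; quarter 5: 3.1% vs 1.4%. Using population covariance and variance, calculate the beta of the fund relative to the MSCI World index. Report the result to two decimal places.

r̄p = 0.2400%,  r̄m = 1.3600%
Cov = Σ(rp − r̄p)(rm − r̄m) / 5 = 0.9336
Var(rm) = Σ(rm − r̄m)² / 5 = 1.6024
β = Cov / Var = 0.9336 / 1.6024 = 0.5826

0.58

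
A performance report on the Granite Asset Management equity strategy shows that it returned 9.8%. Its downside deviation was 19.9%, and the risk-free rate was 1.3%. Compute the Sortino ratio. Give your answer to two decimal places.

0.43

Sortino = (Rp − Rf) / σd = (9.8% − 1.3%) / 19.9% = 8.50% / 19.9% = 0.4271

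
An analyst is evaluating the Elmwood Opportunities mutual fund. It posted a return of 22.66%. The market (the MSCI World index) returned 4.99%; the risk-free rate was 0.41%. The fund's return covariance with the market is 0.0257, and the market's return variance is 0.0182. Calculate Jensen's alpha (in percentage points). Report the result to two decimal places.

15.78

β = Cov / Var = 0.0257 / 0.0182 = 1.4121
E[R] = Rf + β(Rm − Rf) = 0.41% + 1.4121 × (4.99% − 0.41%) = 6.8774%
α = Rp − E[R] = 22.66% − 6.8774% = 15.7826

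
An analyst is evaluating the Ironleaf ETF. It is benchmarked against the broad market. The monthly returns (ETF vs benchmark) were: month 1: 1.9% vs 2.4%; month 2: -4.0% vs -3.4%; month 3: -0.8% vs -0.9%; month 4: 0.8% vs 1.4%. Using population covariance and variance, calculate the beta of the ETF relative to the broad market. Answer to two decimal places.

0.99

r̄p = -0.5250%,  r̄m = -0.1250%
Cov = Σ(rp − r̄p)(rm − r̄m) / 4 = 4.9344
Var(rm) = Σ(rm − r̄m)² / 4 = 5.0069
β = Cov / Var = 4.9344 / 5.0069 = 0.9855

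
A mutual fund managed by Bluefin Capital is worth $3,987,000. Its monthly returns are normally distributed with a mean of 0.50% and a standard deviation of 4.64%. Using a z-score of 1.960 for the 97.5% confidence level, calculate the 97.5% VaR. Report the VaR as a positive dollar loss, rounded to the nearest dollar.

Return at the 97.5% tail: μ − z·σ = 0.50% − 1.960 × 4.64% = 0.5 − 9.0944 = -8.5944%
VaR = −(-8.5944%) × $3,987,000 = 8.5944% × $3,987,000 = $342,659

$342,659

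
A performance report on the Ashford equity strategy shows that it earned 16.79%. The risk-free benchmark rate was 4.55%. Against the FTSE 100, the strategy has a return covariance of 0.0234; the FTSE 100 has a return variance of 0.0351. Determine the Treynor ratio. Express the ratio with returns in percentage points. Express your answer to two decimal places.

β = Cov / Var = 0.0234 / 0.0351 = 0.6667
Treynor = (Rp − Rf) / β = (16.79% − 4.55%) / 0.6667 = 12.24 / 0.6667 = 18.3591

18.36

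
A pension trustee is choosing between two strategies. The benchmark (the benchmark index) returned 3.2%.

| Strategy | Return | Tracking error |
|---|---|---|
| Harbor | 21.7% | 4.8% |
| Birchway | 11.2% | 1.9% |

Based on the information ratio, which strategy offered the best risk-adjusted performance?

Birchway

Harbor: IR = (21.7% − 3.2%) / 4.8% = 3.854
Birchway: IR = (11.2% − 3.2%) / 1.9% = 4.211
Highest: Birchway (4.211).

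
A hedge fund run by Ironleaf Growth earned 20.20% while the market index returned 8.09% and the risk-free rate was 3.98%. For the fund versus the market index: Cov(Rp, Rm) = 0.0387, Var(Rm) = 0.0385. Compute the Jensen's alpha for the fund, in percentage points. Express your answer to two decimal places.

β = Cov / Var = 0.0387 / 0.0385 = 1.0052
E[R] = Rf + β(Rm − Rf) = 3.98% + 1.0052 × (8.09% − 3.98%) = 8.1114%
α = Rp − E[R] = 20.20% − 8.1114% = 12.0886

12.09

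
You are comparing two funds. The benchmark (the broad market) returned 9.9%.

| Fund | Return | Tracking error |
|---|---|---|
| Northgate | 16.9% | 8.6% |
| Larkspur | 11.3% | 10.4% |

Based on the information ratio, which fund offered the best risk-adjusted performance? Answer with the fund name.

Northgate: IR = (16.9% − 9.9%) / 8.6% = 0.814
Larkspur: IR = (11.3% − 9.9%) / 10.4% = 0.135
Highest: Northgate (0.814).

Northgate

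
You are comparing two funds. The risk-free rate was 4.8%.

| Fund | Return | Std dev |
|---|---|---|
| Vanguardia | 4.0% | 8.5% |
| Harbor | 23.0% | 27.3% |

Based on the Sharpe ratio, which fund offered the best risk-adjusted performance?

Harbor

Vanguardia: Sharpe ratio = (4.0% − 4.8%) / 8.5% = -0.094
Harbor: Sharpe ratio = (23.0% − 4.8%) / 27.3% = 0.667
Highest: Harbor (0.667).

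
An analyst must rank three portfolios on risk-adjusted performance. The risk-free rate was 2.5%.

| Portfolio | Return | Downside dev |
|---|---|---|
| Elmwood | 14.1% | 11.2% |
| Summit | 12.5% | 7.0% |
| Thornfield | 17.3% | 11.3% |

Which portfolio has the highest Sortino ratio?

Elmwood: Sortino ratio = (14.1% − 2.5%) / 11.2% = 1.036
Summit: Sortino ratio = (12.5% − 2.5%) / 7.0% = 1.429
Thornfield: Sortino ratio = (17.3% − 2.5%) / 11.3% = 1.310
Highest: Summit (1.429).

Summit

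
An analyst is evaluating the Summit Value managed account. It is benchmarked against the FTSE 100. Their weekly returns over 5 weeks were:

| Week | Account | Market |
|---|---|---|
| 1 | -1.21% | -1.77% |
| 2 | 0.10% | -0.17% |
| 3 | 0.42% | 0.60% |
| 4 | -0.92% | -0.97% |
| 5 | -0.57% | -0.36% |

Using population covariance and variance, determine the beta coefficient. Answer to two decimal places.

r̄p = -0.4360%,  r̄m = -0.5340%
Cov = Σ(rp − r̄p)(rm − r̄m) / 5 = 0.4620
Var(rm) = Σ(rm − r̄m)² / 5 = 0.6333
β = Cov / Var = 0.4620 / 0.6333 = 0.7295

0.73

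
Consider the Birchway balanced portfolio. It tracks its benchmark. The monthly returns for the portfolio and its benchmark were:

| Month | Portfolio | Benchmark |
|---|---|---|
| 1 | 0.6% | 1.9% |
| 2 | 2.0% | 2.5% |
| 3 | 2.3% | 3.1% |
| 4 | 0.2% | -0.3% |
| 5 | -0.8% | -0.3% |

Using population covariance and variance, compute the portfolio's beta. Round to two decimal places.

0.74

r̄p = 0.8600%,  r̄m = 1.3800%
Cov = Σ(rp − r̄p)(rm − r̄m) / 5 = 1.5032
Var(rm) = Σ(rm − r̄m)² / 5 = 2.0256
β = Cov / Var = 1.5032 / 2.0256 = 0.7421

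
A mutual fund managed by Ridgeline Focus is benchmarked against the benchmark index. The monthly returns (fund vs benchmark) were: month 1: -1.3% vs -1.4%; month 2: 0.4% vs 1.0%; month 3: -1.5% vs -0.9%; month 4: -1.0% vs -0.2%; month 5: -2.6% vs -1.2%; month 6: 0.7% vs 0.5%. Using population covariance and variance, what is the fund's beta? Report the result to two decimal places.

1.13

r̄p = -0.8833%,  r̄m = -0.3667%
Cov = Σ(rp − r̄p)(rm − r̄m) / 6 = 0.8828
Var(rm) = Σ(rm − r̄m)² / 6 = 0.7822
β = Cov / Var = 0.8828 / 0.7822 = 1.1286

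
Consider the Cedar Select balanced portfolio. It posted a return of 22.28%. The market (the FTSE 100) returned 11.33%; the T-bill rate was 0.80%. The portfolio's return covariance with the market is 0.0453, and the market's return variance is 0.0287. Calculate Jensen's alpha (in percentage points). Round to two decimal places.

4.86

β = Cov / Var = 0.0453 / 0.0287 = 1.5784
E[R] = Rf + β(Rm − Rf) = 0.80% + 1.5784 × (11.33% − 0.80%) = 17.4206%
α = Rp − E[R] = 22.28% − 17.4206% = 4.8594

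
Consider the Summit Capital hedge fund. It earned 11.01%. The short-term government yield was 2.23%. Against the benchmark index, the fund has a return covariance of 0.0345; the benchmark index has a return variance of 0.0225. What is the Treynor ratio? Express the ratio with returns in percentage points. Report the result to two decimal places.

β = Cov / Var = 0.0345 / 0.0225 = 1.5333
Treynor = (Rp − Rf) / β = (11.01% − 2.23%) / 1.5333 = 8.78 / 1.5333 = 5.7262

5.73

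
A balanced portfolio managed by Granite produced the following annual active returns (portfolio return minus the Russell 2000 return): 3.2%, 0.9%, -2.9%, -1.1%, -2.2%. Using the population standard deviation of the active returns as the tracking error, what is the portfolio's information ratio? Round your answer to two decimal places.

-0.19

Mean return μ = -2.10 / 5 = -0.4200%
Population std dev = √[24.6280 / 5] = 2.2194%
IR = μ / tracking error = -0.4200 / 2.2194 = -0.1892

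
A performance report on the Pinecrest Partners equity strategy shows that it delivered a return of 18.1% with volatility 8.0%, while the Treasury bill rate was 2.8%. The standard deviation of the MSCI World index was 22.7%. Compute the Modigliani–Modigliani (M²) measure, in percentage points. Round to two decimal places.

46.21

Sharpe = (Rp − Rf) / σp = (18.1% − 2.8%) / 8.0% = 1.9125
M² = Rf + Sharpe × σm = 2.8% + 1.9125 × 22.7% = 46.2138%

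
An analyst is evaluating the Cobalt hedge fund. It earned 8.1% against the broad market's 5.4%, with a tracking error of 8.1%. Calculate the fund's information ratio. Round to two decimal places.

0.33

IR = (Rp − Rb) / TE = (8.1% − 5.4%) / 8.1% = 2.70% / 8.1% = 0.3333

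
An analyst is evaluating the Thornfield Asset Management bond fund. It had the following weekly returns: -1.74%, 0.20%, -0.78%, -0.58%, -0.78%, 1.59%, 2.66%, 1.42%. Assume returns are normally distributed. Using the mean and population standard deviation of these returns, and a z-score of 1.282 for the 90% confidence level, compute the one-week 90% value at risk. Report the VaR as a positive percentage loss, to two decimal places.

1.55

r̄ = (-1.74 + 0.2 − 0.78 − 0.58 − 0.78 + 1.59 + 2.66 + 1.42) / 8 = 0.2488%
Σ(r − r̄)² = (-1.74 − 0.2488)² + (0.2 − 0.2488)² + (-0.78 − 0.2488)² + … = 15.7459
population σ = √(15.7459 / 8) = √1.9682 = 1.4029%
VaR = −(r̄ − z·σ) = −(0.2488 − 1.282 × 1.4029) = −(-1.5497) = 1.5497%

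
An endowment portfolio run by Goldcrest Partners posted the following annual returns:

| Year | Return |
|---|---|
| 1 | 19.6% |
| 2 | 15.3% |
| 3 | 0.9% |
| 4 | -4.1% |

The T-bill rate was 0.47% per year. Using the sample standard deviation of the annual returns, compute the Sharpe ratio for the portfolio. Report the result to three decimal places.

0.658

μ = (19.6 + 15.3 + 0.9 − 4.1) / 4 = 31.70 / 4 = 7.9250%
Σ(r − μ)² = (19.6 − 7.9250)² + (15.3 − 7.9250)² + (0.9 − 7.9250)² + … = 384.6475
sample σ = √(384.6475 / 3) = √128.2158 = 11.3232%
Sharpe = (μ − rf) / σ = (7.9250 − 0.47) / 11.3232 = 7.4550 / 11.3232 = 0.6584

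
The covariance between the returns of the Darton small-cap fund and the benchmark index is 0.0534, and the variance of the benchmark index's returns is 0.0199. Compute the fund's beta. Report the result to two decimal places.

β = Cov(Rp, Rm) / Var(Rm) = 0.0534 / 0.0199 = 2.6834

2.68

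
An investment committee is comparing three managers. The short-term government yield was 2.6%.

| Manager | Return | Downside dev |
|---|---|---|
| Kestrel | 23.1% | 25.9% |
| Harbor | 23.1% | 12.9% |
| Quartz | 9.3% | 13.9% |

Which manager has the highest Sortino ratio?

Harbor

Kestrel: Sortino ratio = (23.1% − 2.6%) / 25.9% = 0.792
Harbor: Sortino ratio = (23.1% − 2.6%) / 12.9% = 1.589
Quartz: Sortino ratio = (9.3% − 2.6%) / 13.9% = 0.482
Highest: Harbor (1.589).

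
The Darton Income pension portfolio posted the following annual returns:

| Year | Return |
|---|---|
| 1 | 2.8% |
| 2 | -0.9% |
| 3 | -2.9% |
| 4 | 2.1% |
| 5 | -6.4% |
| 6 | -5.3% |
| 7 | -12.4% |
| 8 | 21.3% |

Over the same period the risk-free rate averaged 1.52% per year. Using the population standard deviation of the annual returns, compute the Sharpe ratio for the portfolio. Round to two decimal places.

r̄ = (2.8 − 0.9 − 2.9 + 2.1 − 6.4 − 5.3 − 12.4 + 21.3) / 8 = -0.2125%
Σ(r − r̄)² = (2.8 − (-0.2125))² + (-0.9 − (-0.2125))² + (-2.9 − (-0.2125))² + … = 697.6088
σ = √[697.6088 / 8] = 9.3382%
Sharpe = (r̄ − rf) / σ = (-0.2125 − 1.52) / 9.3382 = -1.7325 / 9.3382 = -0.1855

-0.19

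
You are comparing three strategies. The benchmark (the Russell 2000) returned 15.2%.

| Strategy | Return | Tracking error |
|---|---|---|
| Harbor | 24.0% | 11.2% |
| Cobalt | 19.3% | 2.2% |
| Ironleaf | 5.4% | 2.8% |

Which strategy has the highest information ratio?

Cobalt

Harbor: IR = (24.0% − 15.2%) / 11.2% = 0.786
Cobalt: IR = (19.3% − 15.2%) / 2.2% = 1.864
Ironleaf: IR = (5.4% − 15.2%) / 2.8% = -3.500
Highest: Cobalt (1.864).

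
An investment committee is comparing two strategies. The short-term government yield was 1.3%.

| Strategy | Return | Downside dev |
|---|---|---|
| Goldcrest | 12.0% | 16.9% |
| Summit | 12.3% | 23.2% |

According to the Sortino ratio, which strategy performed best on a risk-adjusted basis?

Goldcrest

Goldcrest: Sortino ratio = (12.0% − 1.3%) / 16.9% = 0.633
Summit: Sortino ratio = (12.3% − 1.3%) / 23.2% = 0.474
Highest: Goldcrest (0.633).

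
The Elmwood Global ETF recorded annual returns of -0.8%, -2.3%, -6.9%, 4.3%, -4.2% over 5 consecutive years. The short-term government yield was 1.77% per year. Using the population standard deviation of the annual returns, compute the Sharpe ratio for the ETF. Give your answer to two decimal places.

r̄ = (-0.8 − 2.3 − 6.9 + 4.3 − 4.2) / 5 = -1.9800%
Population std dev = √[70.0680 / 5] = 3.7435%
Sharpe = (r̄ − rf) / σ = (-1.9800 − 1.77) / 3.7435 = -3.7500 / 3.7435 = -1.0017

-1.00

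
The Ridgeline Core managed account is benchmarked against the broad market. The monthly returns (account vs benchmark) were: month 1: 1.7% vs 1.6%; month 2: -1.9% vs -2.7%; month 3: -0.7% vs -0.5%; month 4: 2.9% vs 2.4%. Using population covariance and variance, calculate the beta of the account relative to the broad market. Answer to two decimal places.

r̄p = 0.5000%,  r̄m = 0.2000%
Cov = Σ(rp − r̄p)(rm − r̄m) / 4 = 3.6900
Var(rm) = Σ(rm − r̄m)² / 4 = 3.9250
β = Cov / Var = 3.6900 / 3.9250 = 0.9401

0.94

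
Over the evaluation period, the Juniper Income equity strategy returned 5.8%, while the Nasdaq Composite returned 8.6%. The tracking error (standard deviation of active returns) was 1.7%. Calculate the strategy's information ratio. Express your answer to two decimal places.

-1.65

IR = (Rp − Rb) / TE = (5.8% − 8.6%) / 1.7% = -2.80% / 1.7% = -1.6471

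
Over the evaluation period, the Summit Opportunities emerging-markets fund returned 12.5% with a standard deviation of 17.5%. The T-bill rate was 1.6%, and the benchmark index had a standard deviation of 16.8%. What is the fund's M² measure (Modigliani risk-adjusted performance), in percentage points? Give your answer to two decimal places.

12.06

Sharpe = (Rp − Rf) / σp = (12.5% − 1.6%) / 17.5% = 0.6229
M² = Rf + Sharpe × σm = 1.6% + 0.6229 × 16.8% = 12.0647%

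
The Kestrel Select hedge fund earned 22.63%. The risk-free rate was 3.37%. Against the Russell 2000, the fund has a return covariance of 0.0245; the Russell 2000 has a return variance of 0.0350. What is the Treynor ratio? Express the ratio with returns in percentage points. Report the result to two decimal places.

27.51

β = Cov / Var = 0.0245 / 0.0350 = 0.7000
Treynor = (Rp − Rf) / β = (22.63% − 3.37%) / 0.7000 = 19.26 / 0.7000 = 27.5143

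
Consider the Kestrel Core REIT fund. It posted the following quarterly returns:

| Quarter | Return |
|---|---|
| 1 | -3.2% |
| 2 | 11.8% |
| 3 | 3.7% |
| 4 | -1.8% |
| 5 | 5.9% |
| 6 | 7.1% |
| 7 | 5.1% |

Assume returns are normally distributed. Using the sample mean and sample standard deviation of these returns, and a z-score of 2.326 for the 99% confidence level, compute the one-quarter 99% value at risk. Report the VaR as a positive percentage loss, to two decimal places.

7.96

Mean return r̄ = 28.60 / 7 = 4.0857%
Σ(r − r̄)² = 160.7886; sample σ = √(160.7886/6) = 5.1767%
VaR = −(r̄ − z·σ) = −(4.0857 − 2.326 × 5.1767) = −(-7.9553) = 7.9553%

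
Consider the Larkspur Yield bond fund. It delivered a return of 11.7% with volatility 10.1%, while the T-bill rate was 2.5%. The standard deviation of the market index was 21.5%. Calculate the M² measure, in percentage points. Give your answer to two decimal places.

22.08

Sharpe = (Rp − Rf) / σp = (11.7% − 2.5%) / 10.1% = 0.9109
M² = Rf + Sharpe × σm = 2.5% + 0.9109 × 21.5% = 22.0844%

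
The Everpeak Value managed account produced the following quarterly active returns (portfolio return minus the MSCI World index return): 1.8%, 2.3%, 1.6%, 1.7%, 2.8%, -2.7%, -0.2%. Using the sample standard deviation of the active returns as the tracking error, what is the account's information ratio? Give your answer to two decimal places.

0.55

Mean return μ = 7.30 / 7 = 1.0429%
Σ(r − μ)² = (1.8 − 1.0429)² + (2.3 − 1.0429)² + … = 21.5371
sample σ = √(21.5371 / 6) = √3.5895 = 1.8946%
IR = μ / tracking error = 1.0429 / 1.8946 = 0.5505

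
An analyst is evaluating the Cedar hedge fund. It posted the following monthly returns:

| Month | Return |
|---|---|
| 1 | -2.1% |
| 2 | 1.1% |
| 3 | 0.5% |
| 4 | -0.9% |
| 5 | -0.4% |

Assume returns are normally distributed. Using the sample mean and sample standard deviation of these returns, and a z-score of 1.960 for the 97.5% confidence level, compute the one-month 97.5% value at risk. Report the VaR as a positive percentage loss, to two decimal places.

r̄ = (-2.1 + 1.1 + 0.5 − 0.9 − 0.4) / 5 = -1.80 / 5 = -0.3600%
Sample σ = √[Σ(r − r̄)² / 4] = √[6.1920 / 4] = √1.5480 = 1.2442%
VaR = −(r̄ − z·σ) = −(-0.3600 − 1.960 × 1.2442) = −(-2.7986) = 2.7986%

2.80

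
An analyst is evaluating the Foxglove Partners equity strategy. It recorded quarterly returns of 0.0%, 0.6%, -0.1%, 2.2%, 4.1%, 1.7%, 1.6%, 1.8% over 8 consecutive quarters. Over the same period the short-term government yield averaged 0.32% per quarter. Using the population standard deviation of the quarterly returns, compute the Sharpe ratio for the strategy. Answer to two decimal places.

r̄ = (0 + 0.6 − 0.1 + 2.2 + 4.1 + 1.7 + 1.6 + 1.8) / 8 = 11.90 / 8 = 1.4875%
Σ(r − r̄)² = (0 − 1.4875)² + (0.6 − 1.4875)² + … = 13.0088
population σ = √(13.0088 / 8) = √1.6261 = 1.2752%
Sharpe = (r̄ − rf) / σ = (1.4875 − 0.32) / 1.2752 = 1.1675 / 1.2752 = 0.9155

0.92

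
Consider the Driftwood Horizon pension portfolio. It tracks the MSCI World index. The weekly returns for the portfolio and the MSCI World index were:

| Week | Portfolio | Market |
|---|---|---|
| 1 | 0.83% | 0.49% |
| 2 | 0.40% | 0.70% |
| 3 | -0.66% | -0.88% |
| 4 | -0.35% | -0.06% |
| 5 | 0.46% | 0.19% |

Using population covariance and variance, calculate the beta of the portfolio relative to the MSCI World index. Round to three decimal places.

r̄p = 0.1360%,  r̄m = 0.0880%
Cov = Σ(rp − r̄p)(rm − r̄m) / 5 = 0.2632
Var(rm) = Σ(rm − r̄m)² / 5 = 0.3011
β = Cov / Var = 0.2632 / 0.3011 = 0.8741

0.874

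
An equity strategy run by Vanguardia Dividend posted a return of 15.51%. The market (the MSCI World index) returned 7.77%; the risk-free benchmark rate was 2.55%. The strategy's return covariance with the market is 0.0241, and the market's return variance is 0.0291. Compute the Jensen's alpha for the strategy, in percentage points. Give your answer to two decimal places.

β = Cov / Var = 0.0241 / 0.0291 = 0.8282
E[R] = Rf + β(Rm − Rf) = 2.55% + 0.8282 × (7.77% − 2.55%) = 6.8732%
α = Rp − E[R] = 15.51% − 6.8732% = 8.6368

8.64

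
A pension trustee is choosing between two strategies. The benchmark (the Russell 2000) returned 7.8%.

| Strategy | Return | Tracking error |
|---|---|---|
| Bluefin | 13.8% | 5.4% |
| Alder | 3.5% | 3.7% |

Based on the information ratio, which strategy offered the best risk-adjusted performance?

Bluefin: IR = (13.8% − 7.8%) / 5.4% = 1.111
Alder: IR = (3.5% − 7.8%) / 3.7% = -1.162
Highest: Bluefin (1.111).

Bluefin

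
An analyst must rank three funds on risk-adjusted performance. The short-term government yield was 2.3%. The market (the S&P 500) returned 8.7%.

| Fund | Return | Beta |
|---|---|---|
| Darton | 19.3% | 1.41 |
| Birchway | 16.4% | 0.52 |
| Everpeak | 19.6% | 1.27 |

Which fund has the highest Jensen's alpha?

Darton: α = 19.3% − [2.3% + 1.41 × (8.7% − 2.3%)] = 7.976
Birchway: α = 16.4% − [2.3% + 0.52 × (8.7% − 2.3%)] = 10.772
Everpeak: α = 19.6% − [2.3% + 1.27 × (8.7% − 2.3%)] = 9.172
Highest: Birchway (10.772).

Birchway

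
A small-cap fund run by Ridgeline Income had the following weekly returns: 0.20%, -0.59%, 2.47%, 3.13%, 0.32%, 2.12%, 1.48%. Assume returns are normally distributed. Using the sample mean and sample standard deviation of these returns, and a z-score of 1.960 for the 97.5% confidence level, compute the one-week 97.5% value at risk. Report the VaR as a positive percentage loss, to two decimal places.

Mean return r̄ = 9.130 / 7 = 1.3043%
Σ(r − r̄)² = (0.2 − 1.3043)² + (-0.59 − 1.3043)² + (2.47 − 1.3043)² + … = 11.1650
sample σ = √(11.1650 / 6) = √1.8608 = 1.3641%
VaR = −(r̄ − z·σ) = −(1.3043 − 1.960 × 1.3641) = −(-1.3693) = 1.3693%

1.37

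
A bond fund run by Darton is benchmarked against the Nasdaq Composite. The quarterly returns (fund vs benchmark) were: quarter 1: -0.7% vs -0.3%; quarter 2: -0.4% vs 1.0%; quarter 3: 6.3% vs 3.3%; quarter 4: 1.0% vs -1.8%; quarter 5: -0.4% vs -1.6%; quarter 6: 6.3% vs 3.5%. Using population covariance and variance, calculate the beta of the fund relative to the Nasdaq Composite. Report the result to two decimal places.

r̄p = 2.0167%,  r̄m = 0.6833%
Cov = Σ(rp − r̄p)(rm − r̄m) / 6 = 5.5369
Var(rm) = Σ(rm − r̄m)² / 6 = 4.5381
β = Cov / Var = 5.5369 / 4.5381 = 1.2201

1.22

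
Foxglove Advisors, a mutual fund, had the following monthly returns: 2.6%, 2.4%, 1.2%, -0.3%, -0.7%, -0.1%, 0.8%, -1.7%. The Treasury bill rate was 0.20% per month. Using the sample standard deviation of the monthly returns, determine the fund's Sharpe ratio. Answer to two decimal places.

0.22

r̄ = (2.6 + 2.4 + 1.2 − 0.3 − 0.7 − 0.1 + 0.8 − 1.7) / 8 = 4.20 / 8 = 0.5250%
Sample σ = √[Σ(r − r̄)² / 7] = √[15.8750 / 7] = √2.2679 = 1.5060%
Sharpe = (r̄ − rf) / σ = (0.5250 − 0.2) / 1.5060 = 0.3250 / 1.5060 = 0.2158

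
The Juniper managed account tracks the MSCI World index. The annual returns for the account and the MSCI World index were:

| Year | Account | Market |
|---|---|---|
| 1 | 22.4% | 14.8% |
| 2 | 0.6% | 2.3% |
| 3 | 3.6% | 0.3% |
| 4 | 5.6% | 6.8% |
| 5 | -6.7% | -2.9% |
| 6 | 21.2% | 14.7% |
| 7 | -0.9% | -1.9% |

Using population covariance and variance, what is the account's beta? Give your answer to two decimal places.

1.45

r̄p = 6.5429%,  r̄m = 4.8714%
Cov = Σ(rp − r̄p)(rm − r̄m) / 7 = 68.8184
Var(rm) = Σ(rm − r̄m)² / 7 = 47.5220
β = Cov / Var = 68.8184 / 47.5220 = 1.4481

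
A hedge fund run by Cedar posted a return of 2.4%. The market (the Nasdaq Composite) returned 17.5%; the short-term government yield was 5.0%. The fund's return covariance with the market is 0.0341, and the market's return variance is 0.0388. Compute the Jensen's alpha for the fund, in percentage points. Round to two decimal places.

β = Cov / Var = 0.0341 / 0.0388 = 0.8789
E[R] = Rf + β(Rm − Rf) = 5.0% + 0.8789 × (17.5% − 5.0%) = 15.9863%
α = Rp − E[R] = 2.4% − 15.9863% = -13.5863

-13.59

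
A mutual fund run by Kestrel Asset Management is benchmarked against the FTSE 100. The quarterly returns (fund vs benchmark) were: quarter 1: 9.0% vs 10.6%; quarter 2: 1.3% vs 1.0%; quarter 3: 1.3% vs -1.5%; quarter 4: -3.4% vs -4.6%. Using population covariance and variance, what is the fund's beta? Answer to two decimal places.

0.77

r̄p = 2.0500%,  r̄m = 1.3750%
Cov = Σ(rp − r̄p)(rm − r̄m) / 4 = 24.7788
Var(rm) = Σ(rm − r̄m)² / 4 = 32.3019
β = Cov / Var = 24.7788 / 32.3019 = 0.7671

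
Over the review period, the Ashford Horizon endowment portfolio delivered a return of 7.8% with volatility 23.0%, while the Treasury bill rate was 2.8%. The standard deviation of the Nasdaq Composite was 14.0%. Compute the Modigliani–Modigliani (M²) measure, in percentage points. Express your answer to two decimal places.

5.84

Sharpe = (Rp − Rf) / σp = (7.8% − 2.8%) / 23.0% = 0.2174
M² = Rf + Sharpe × σm = 2.8% + 0.2174 × 14.0% = 5.8436%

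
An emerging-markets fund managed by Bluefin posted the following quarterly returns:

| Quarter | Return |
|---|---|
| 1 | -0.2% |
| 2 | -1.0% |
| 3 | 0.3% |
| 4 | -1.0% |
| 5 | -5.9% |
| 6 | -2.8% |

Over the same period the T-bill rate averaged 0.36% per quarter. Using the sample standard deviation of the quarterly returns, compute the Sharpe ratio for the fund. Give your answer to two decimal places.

Mean return μ = -10.60 / 6 = -1.7667%
Σ(r − μ)² = 26.0533; sample σ = √(26.0533/5) = 2.2827%
Sharpe = (μ − rf) / σ = (-1.7667 − 0.36) / 2.2827 = -2.1267 / 2.2827 = -0.9317

-0.93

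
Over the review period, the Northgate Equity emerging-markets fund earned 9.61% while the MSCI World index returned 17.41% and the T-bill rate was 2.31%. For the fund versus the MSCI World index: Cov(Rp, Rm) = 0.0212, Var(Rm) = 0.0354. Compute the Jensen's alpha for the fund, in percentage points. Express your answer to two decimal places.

-1.74

β = Cov / Var = 0.0212 / 0.0354 = 0.5989
E[R] = Rf + β(Rm − Rf) = 2.31% + 0.5989 × (17.41% − 2.31%) = 11.3534%
α = Rp − E[R] = 9.61% − 11.3534% = -1.7434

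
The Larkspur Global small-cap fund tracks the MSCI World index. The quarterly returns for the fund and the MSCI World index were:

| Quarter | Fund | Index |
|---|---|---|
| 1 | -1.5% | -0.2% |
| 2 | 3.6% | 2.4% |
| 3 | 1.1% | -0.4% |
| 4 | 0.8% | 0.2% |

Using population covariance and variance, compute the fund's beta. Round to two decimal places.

r̄p = 1.0000%,  r̄m = 0.5000%
Cov = Σ(rp − r̄p)(rm − r̄m) / 4 = 1.6650
Var(rm) = Σ(rm − r̄m)² / 4 = 1.2500
β = Cov / Var = 1.6650 / 1.2500 = 1.3320

1.33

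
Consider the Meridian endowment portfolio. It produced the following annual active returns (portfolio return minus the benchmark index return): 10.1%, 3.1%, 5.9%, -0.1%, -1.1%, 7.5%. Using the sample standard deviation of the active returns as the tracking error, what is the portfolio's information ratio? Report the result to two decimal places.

r̄ = (10.1 + 3.1 + 5.9 − 0.1 − 1.1 + 7.5) / 6 = 25.40 / 6 = 4.2333%
Σ(r − r̄)² = (10.1 − 4.2333)² + (3.1 − 4.2333)² + (5.9 − 4.2333)² + … = 96.3733
sample σ = √(96.3733 / 5) = √19.2747 = 4.3903%
IR = r̄ / tracking error = 4.2333 / 4.3903 = 0.9642

0.96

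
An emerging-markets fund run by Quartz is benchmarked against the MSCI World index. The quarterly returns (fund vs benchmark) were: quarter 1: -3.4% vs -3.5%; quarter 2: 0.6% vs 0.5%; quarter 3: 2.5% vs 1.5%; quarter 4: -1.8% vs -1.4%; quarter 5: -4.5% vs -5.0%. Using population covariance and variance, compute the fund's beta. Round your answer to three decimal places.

1.045

r̄p = -1.3200%,  r̄m = -1.5800%
Cov = Σ(rp − r̄p)(rm − r̄m) / 5 = 6.1084
Var(rm) = Σ(rm − r̄m)² / 5 = 5.8456
β = Cov / Var = 6.1084 / 5.8456 = 1.0450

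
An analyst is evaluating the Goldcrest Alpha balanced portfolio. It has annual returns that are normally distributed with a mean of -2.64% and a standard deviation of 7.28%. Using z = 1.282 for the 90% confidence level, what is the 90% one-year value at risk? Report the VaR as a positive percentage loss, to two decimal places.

11.97

VaR (as % loss) = −(μ − z·σ) = −(-2.64% − 1.282 × 7.28%) = −(-11.97296%) = 11.97296%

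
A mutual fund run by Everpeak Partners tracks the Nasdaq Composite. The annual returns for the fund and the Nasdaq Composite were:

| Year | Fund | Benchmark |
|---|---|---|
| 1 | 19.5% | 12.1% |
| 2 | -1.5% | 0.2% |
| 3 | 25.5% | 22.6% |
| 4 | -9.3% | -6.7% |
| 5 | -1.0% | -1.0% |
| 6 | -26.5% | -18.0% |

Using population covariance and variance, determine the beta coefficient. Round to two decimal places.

1.32

r̄p = 1.1167%,  r̄m = 1.5333%
Cov = Σ(rp − r̄p)(rm − r̄m) / 6 = 223.6644
Var(rm) = Σ(rm − r̄m)² / 6 = 168.8322
β = Cov / Var = 223.6644 / 168.8322 = 1.3248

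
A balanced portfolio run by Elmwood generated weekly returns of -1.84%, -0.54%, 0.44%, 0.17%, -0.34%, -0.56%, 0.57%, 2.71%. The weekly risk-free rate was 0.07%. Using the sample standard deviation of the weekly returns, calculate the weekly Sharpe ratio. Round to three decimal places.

0.005

μ = (-1.84 − 0.54 + 0.44 + 0.17 − 0.34 − 0.56 + 0.57 + 2.71) / 8 = 0.0763%
Sample std dev = √[11.9514 / 7] = 1.3067%
Sharpe = (μ − rf) / σ = (0.0763 − 0.07) / 1.3067 = 0.0063 / 1.3067 = 0.0048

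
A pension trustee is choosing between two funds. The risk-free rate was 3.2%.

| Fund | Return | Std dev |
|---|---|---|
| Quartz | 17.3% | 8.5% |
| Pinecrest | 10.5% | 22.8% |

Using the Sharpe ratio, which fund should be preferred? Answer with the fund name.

Quartz

Quartz: Sharpe ratio = (17.3% − 3.2%) / 8.5% = 1.659
Pinecrest: Sharpe ratio = (10.5% − 3.2%) / 22.8% = 0.320
Highest: Quartz (1.659).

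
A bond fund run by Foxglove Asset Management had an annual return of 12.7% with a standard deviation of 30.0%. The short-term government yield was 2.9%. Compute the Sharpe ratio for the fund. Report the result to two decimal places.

Sharpe = (Rp − Rf) / σp = (12.7% − 2.9%) / 30.0% = 9.80% / 30.0% = 0.3267

0.33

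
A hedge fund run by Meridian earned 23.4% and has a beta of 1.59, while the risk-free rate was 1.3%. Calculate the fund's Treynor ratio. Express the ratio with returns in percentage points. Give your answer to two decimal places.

Treynor = (Rp − Rf) / β = (23.4% − 1.3%) / 1.59 = 22.10 / 1.59 = 13.8994

13.90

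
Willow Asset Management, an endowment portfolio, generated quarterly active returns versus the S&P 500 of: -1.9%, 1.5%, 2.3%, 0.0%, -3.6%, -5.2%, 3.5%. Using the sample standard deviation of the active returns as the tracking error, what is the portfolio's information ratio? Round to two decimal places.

Mean return r̄ = -3.40 / 7 = -0.4857%
Sample σ = √[Σ(r − r̄)² / 6] = √[61.7486 / 6] = √10.2914 = 3.2080%
IR = r̄ / tracking error = -0.4857 / 3.2080 = -0.1514

-0.15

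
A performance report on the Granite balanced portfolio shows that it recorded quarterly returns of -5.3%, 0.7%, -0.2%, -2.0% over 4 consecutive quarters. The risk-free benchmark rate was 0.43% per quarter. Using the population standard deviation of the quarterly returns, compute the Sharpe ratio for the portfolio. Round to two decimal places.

μ = (-5.3 + 0.7 − 0.2 − 2) / 4 = -6.80 / 4 = -1.7000%
Population σ = √[Σ(r − μ)² / 4] = √[21.0600 / 4] = √5.2650 = 2.2946%
Sharpe = (μ − rf) / σ = (-1.7000 − 0.43) / 2.2946 = -2.1300 / 2.2946 = -0.9283

-0.93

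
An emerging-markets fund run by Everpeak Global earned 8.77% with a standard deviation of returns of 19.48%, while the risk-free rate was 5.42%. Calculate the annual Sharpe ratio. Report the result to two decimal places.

0.17

Sharpe = (Rp − Rf) / σp = (8.77% − 5.42%) / 19.48% = 3.35% / 19.48% = 0.1720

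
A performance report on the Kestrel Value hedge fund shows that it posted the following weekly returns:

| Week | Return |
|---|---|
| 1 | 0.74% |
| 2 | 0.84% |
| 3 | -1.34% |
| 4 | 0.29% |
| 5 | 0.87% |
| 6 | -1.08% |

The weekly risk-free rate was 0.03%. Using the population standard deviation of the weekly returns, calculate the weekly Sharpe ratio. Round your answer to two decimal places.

0.03

μ = (0.74 + 0.84 − 1.34 + 0.29 + 0.87 − 1.08) / 6 = 0.320 / 6 = 0.0533%
Population std dev = √[5.0391 / 6] = 0.9164%
Sharpe = (μ − rf) / σ = (0.0533 − 0.03) / 0.9164 = 0.0233 / 0.9164 = 0.0254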